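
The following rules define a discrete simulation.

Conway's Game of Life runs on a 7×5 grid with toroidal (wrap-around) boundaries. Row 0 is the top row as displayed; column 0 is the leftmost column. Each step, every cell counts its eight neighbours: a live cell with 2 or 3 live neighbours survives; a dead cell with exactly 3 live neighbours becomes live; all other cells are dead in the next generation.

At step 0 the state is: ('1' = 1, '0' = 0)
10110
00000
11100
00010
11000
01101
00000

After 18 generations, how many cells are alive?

[0] 10110
00000
11100
00010
11000
01101
00000
[1] 00000
10011
01100
00001
11011
01100
10001
[2] 00010
11111
01100
00001
01011
00100
11000
[3] 00010
10001
00000
01001
10111
00111
01100
[4] 11111
00001
00001
01101
00000
00000
01001
[5] 01100
01100
00001
10010
00000
00000
01001
[6] 00010
11110
11111
00001
00000
00000
11100
[7] 00010
00000
00000
01101
00000
01000
01100
[8] 00100
00000
00000
00000
11100
01100
01100
[9] 01100
00000
00000
01000
10100
00010
00010
[10] 00100
00000
00000
01000
01100
00111
00010
[11] 00000
00000
00000
01100
11000
01001
00001
[12] 00000
00000
00000
11100
00000
01001
10000
[13] 00000
00000
01000
01000
00100
10000
10000
[14] 00000
00000
00000
01100
01000
01000
00000
[15] 00000
00000
00000
01100
11000
00000
00000
[16] 00000
00000
00000
11100
11100
00000
00000
[17] 00000
00000
01000
10100
10100
01000
00000
[18] 00000
00000
01000
10100
10100
01000
00000

6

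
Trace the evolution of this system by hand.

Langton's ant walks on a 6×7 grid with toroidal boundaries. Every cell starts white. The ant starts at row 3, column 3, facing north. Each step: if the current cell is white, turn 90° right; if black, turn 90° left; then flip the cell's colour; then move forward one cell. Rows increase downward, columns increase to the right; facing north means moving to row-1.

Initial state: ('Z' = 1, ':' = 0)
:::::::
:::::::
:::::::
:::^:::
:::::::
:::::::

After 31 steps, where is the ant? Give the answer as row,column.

t=0: :::::::
:::::::
:::::::
:::^:::
:::::::
:::::::
t=1: :::::::
:::::::
:::::::
:::Z>::
:::::::
:::::::
t=2: :::::::
:::::::
:::::::
:::ZZ::
::::v::
:::::::
t=3: :::::::
:::::::
:::::::
:::ZZ::
:::<Z::
:::::::
t=4: :::::::
:::::::
:::::::
:::^Z::
:::ZZ::
:::::::
t=5: :::::::
:::::::
:::::::
::<:Z::
:::ZZ::
:::::::
t=6: :::::::
:::::::
::^::::
::Z:Z::
:::ZZ::
:::::::
t=7: :::::::
:::::::
::Z>:::
::Z:Z::
:::ZZ::
:::::::
t=8: :::::::
:::::::
::ZZ:::
::ZvZ::
:::ZZ::
:::::::
t=9: :::::::
:::::::
::ZZ:::
::<ZZ::
:::ZZ::
:::::::
t=10: :::::::
:::::::
::ZZ:::
:::ZZ::
::vZZ::
:::::::
t=11: :::::::
:::::::
::ZZ:::
:::ZZ::
:<ZZZ::
:::::::
t=12: :::::::
:::::::
::ZZ:::
:^:ZZ::
:ZZZZ::
:::::::
t=13: :::::::
:::::::
::ZZ:::
:Z>ZZ::
:ZZZZ::
:::::::
t=14: :::::::
:::::::
::ZZ:::
:ZZZZ::
:ZvZZ::
:::::::
t=15: :::::::
:::::::
::ZZ:::
:ZZZZ::
:Z:>Z::
:::::::
t=16: :::::::
:::::::
::ZZ:::
:ZZ^Z::
:Z::Z::
:::::::
t=17: :::::::
:::::::
::ZZ:::
:Z<:Z::
:Z::Z::
:::::::
t=18: :::::::
:::::::
::ZZ:::
:Z::Z::
:Zv:Z::
:::::::
t=19: :::::::
:::::::
::ZZ:::
:Z::Z::
:<Z:Z::
:::::::
t=20: :::::::
:::::::
::ZZ:::
:Z::Z::
::Z:Z::
:v:::::
t=21: :::::::
:::::::
::ZZ:::
:Z::Z::
::Z:Z::
<Z:::::
t=22: :::::::
:::::::
::ZZ:::
:Z::Z::
^:Z:Z::
ZZ:::::
t=23: :::::::
:::::::
::ZZ:::
:Z::Z::
Z>Z:Z::
ZZ:::::
t=24: :::::::
:::::::
::ZZ:::
:Z::Z::
ZZZ:Z::
Zv:::::
t=25: :::::::
:::::::
::ZZ:::
:Z::Z::
ZZZ:Z::
Z:>::::
t=26: ::v::::
:::::::
::ZZ:::
:Z::Z::
ZZZ:Z::
Z:Z::::
t=27: :<Z::::
:::::::
::ZZ:::
:Z::Z::
ZZZ:Z::
Z:Z::::
t=28: :ZZ::::
:::::::
::ZZ:::
:Z::Z::
ZZZ:Z::
Z^Z::::
t=29: :ZZ::::
:::::::
::ZZ:::
:Z::Z::
ZZZ:Z::
ZZ>::::
t=30: :ZZ::::
:::::::
::ZZ:::
:Z::Z::
ZZ^:Z::
ZZ:::::
t=31: :ZZ::::
:::::::
::ZZ:::
:Z::Z::
Z<::Z::
ZZ:::::

4,1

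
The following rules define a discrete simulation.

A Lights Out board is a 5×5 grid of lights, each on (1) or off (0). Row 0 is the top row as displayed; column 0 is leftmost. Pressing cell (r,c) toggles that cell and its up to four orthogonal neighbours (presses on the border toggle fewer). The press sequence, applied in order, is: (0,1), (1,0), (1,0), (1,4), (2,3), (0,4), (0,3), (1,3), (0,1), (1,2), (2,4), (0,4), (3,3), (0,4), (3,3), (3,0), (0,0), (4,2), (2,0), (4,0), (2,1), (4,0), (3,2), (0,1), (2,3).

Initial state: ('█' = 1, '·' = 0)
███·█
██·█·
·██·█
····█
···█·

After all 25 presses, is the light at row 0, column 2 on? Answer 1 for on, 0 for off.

step 0: ███·█
██·█·
·██·█
····█
···█·
step 1: ····█
█··█·
·██·█
····█
···█·
step 2: █···█
·█·█·
███·█
····█
···█·
step 3: ····█
█··█·
·██·█
····█
···█·
step 4: ·····
█···█
·██··
····█
···█·
step 5: ·····
█··██
·█·██
···██
···█·
step 6: ···██
█··█·
·█·██
···██
···█·
step 7: ··█··
█····
·█·██
···██
···█·
step 8: ··██·
█·███
·█··█
···██
···█·
step 9: ██·█·
█████
·█··█
···██
···█·
step 10: ████·
█···█
·██·█
···██
···█·
step 11: ████·
█····
·███·
···█·
···█·
step 12: ███·█
█···█
·███·
···█·
···█·
step 13: ███·█
█···█
·██··
··█·█
·····
step 14: ████·
█····
·██··
··█·█
·····
step 15: ████·
█····
·███·
···█·
···█·
step 16: ████·
█····
████·
██·█·
█··█·
step 17: ··██·
·····
████·
██·█·
█··█·
step 18: ··██·
·····
████·
████·
███··
step 19: ··██·
█····
··██·
·███·
███··
step 20: ··██·
█····
··██·
████·
··█··
step 21: ··██·
██···
██·█·
█·██·
··█··
step 22: ··██·
██···
██·█·
··██·
███··
step 23: ··██·
██···
████·
·█···
██···
step 24: ██·█·
█····
████·
·█···
██···
step 25: ██·█·
█··█·
██··█
·█·█·
██···

0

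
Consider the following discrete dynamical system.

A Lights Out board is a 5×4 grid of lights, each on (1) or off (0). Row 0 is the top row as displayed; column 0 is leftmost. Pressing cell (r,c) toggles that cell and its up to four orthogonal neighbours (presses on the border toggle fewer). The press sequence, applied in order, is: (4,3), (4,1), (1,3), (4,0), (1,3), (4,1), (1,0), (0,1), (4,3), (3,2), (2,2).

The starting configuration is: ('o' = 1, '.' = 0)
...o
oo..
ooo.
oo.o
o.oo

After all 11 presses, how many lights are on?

step 0: ...o
oo..
ooo.
oo.o
o.oo
step 1: ...o
oo..
ooo.
oo..
o...
step 2: ...o
oo..
ooo.
o...
.oo.
step 3: ....
oooo
oooo
o...
.oo.
step 4: ....
oooo
oooo
....
o.o.
step 5: ...o
oo..
ooo.
....
o.o.
step 6: ...o
oo..
ooo.
.o..
.o..
step 7: o..o
....
.oo.
.o..
.o..
step 8: .ooo
.o..
.oo.
.o..
.o..
step 9: .ooo
.o..
.oo.
.o.o
.ooo
step 10: .ooo
.o..
.o..
..o.
.o.o
step 11: .ooo
.oo.
..oo
....
.o.o

9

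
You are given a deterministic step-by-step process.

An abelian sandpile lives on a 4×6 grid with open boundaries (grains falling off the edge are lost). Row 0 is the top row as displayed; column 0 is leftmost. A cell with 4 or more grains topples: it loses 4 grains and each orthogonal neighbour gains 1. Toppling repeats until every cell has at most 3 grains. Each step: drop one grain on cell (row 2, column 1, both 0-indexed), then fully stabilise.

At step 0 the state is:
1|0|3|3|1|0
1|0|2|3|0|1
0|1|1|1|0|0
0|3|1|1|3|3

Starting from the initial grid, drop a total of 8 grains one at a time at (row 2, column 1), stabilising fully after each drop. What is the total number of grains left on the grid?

0) 1|0|3|3|1|0
1|0|2|3|0|1
0|1|1|1|0|0
0|3|1|1|3|3
1) 1|0|3|3|1|0
1|0|2|3|0|1
0|2|1|1|0|0
0|3|1|1|3|3
2) 1|0|3|3|1|0
1|0|2|3|0|1
0|3|1|1|0|0
0|3|1|1|3|3
3) 1|0|3|3|1|0
1|1|2|3|0|1
1|1|2|1|0|0
1|0|2|1|3|3
4) 1|0|3|3|1|0
1|1|2|3|0|1
1|2|2|1|0|0
1|0|2|1|3|3
5) 1|0|3|3|1|0
1|1|2|3|0|1
1|3|2|1|0|0
1|0|2|1|3|3
6) 1|0|3|3|1|0
1|2|2|3|0|1
2|0|3|1|0|0
1|1|2|1|3|3
7) 1|0|3|3|1|0
1|2|2|3|0|1
2|1|3|1|0|0
1|1|2|1|3|3
8) 1|0|3|3|1|0
1|2|2|3|0|1
2|2|3|1|0|0
1|1|2|1|3|3

36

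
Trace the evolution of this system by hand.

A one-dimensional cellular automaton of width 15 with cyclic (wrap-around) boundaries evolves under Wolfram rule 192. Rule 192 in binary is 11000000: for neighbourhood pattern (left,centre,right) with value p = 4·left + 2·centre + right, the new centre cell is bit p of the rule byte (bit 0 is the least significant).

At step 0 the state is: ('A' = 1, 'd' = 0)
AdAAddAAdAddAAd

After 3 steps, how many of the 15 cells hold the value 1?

0

k=0  AdAAddAAdAddAAd
k=1  dddAdddAdddddAd
k=2  ddddddddddddddd
k=3  ddddddddddddddd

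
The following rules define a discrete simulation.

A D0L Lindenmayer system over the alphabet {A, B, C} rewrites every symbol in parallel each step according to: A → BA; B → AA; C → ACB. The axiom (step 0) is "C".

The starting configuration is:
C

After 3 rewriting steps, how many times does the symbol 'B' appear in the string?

t=0: C
t=1: ACB
t=2: BAACBAA
t=3: AABABAACBAABABA

5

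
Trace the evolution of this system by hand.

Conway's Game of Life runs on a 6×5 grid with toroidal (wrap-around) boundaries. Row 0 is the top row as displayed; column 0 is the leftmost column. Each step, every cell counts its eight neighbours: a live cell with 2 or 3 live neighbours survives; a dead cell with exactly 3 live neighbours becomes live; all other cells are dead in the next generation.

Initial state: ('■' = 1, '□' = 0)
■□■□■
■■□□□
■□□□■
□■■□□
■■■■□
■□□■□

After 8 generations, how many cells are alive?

[0] ■□■□■
■■□□□
■□□□■
□■■□□
■■■■□
■□□■□
[1] □□■■□
□□□■□
□□■□■
□□□□□
■□□■□
□□□□□
[2] □□■■□
□□□□■
□□□■□
□□□■■
□□□□□
□□■■■
[3] □□■□□
□□■□■
□□□■□
□□□■■
□□■□□
□□■□■
[4] □■■□□
□□■□□
□□■□□
□□■■■
□□■□■
□■■□□
[5] □□□■□
□□■■□
□■■□□
□■■□■
■□□□■
■□□□□
[6] □□■■■
□■□■□
■□□□□
□□■□■
□□□■■
■□□□□
[7] ■■■■■
■■□■□
■■■■■
■□□□■
■□□■■
■□■□□
[8] □□□□□
□□□□□
□□□□□
□□□□□
□□□■□
□□□□□

1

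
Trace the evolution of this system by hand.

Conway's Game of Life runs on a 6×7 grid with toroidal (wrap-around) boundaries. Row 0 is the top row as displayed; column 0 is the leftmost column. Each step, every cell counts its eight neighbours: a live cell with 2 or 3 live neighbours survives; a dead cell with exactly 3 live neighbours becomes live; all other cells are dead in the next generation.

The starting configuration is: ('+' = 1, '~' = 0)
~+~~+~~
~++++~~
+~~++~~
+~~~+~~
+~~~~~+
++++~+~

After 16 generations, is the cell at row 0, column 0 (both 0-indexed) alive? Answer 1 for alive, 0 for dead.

0

step 0: ~+~~+~~
~++++~~
+~~++~~
+~~~+~~
+~~~~~+
++++~+~
step 1: ~~~~~+~
++~~~+~
+~~~~+~
++~+++~
~~++++~
~~++++~
step 2: ~+++~+~
++~~++~
~~+~~+~
++~~~~~
~~~~~~~
~~+~~~+
step 3: ~~~+~+~
+~~~~+~
~~+~++~
~+~~~~~
++~~~~~
~+++~~~
step 4: ~+~+~~+
~~~+~+~
~+~~+++
+++~~~~
+~~~~~~
++~++~~
step 5: ~+~+~++
~~~+~~~
~+~++++
~~+~~+~
~~~+~~+
~+~++~+
step 6: ~~~+~++
~~~+~~~
~~~+~++
+~+~~~~
+~~+~~+
~~~+~~+
step 7: ~~++~++
~~++~~~
~~+++~+
++++++~
++++~~+
~~++~~~
step 8: ~+~~~~~
~+~~~~+
+~~~~~+
~~~~~~~
~~~~~++
~~~~~+~
step 9: +~~~~~~
~+~~~~+
+~~~~~+
+~~~~+~
~~~~~++
~~~~~++
step 10: +~~~~+~
~+~~~~+
~+~~~+~
+~~~~+~
+~~~+~~
+~~~~+~
step 11: ++~~~+~
~+~~~++
~+~~~+~
++~~++~
++~~++~
++~~++~
step 12: ~~+~~~~
~++~++~
~++~~~~
~~+~~~~
~~++~~~
~~+~~~~
step 13: ~~+~~~~
~~~~~~~
~~~~~~~
~~~~~~~
~+++~~~
~++~~~~
step 14: ~++~~~~
~~~~~~~
~~~~~~~
~~+~~~~
~+~+~~~
~~~~~~~
step 15: ~~~~~~~
~~~~~~~
~~~~~~~
~~+~~~~
~~+~~~~
~+~~~~~
step 16: ~~~~~~~
~~~~~~~
~~~~~~~
~~~~~~~
~++~~~~
~~~~~~~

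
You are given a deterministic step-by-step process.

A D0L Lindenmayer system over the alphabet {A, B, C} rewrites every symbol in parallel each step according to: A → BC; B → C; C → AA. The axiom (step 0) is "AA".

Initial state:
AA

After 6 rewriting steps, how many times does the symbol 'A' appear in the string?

t=0: AA
t=1: BCBC
t=2: CAACAA
t=3: AABCBCAABCBC
t=4: BCBCCAACAABCBCCAACAA
t=5: CAACAAAABCBCAABCBCCAACAAAABCBCAABCBC
t=6: AABCBCAABCBCBCBCCAACAABCBCCAACAAAABCBCAABCBCBCBCCAACAABCBCCAACAA

24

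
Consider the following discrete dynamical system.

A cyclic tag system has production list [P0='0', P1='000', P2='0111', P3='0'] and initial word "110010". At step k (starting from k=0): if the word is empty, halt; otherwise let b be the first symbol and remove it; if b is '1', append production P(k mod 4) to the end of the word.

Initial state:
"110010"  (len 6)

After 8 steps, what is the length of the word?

3

k=0  "110010"  (len 6)
k=1  "100100"  (len 6)
k=2  "00100000"  (len 8)
k=3  "0100000"  (len 7)
k=4  "100000"  (len 6)
k=5  "000000"  (len 6)
k=6  "00000"  (len 5)
k=7  "0000"  (len 4)
k=8  "000"  (len 3)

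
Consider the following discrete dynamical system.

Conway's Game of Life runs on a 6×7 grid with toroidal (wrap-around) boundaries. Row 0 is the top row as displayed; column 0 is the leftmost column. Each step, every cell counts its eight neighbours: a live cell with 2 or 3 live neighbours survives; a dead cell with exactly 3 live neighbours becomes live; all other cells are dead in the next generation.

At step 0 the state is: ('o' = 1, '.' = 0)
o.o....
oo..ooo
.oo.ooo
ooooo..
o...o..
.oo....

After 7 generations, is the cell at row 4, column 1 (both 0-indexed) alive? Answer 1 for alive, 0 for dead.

0) o.o....
oo..ooo
.oo.ooo
ooooo..
o...o..
.oo....
1) ..oo.o.
....o..
.......
.......
o...o..
o.oo...
2) .oo....
...oo..
.......
.......
.o.o...
..o...o
3) .oo....
..oo...
.......
.......
..o....
o..o...
4) .o.....
.ooo...
.......
.......
.......
...o...
5) .o.o...
.oo....
..o....
.......
.......
.......
6) .o.....
.o.o...
.oo....
.......
.......
.......
7) ..o....
oo.....
.oo....
.......
.......
.......

0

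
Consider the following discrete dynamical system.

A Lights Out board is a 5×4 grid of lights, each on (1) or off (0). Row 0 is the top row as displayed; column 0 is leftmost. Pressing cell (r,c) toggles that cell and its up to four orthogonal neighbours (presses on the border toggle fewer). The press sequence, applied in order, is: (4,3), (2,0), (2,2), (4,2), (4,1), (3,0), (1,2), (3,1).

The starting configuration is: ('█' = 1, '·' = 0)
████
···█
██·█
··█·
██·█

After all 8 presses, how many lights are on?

t=0: ████
···█
██·█
··█·
██·█
t=1: ████
···█
██·█
··██
███·
t=2: ████
█··█
···█
█·██
███·
t=3: ████
█·██
·██·
█··█
███·
t=4: ████
█·██
·██·
█·██
█··█
t=5: ████
█·██
·██·
████
·███
t=6: ████
█·██
███·
··██
████
t=7: ██·█
██··
██··
··██
████
t=8: ██·█
██··
█···
██·█
█·██

12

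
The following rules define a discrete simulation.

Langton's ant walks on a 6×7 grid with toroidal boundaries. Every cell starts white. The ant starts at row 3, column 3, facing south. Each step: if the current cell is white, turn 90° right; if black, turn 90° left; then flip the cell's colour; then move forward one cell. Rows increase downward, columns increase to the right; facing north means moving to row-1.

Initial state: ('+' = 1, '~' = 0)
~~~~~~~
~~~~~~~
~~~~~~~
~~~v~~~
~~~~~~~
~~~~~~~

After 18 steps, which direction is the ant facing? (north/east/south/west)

north

gen 0: ~~~~~~~
~~~~~~~
~~~~~~~
~~~v~~~
~~~~~~~
~~~~~~~
gen 1: ~~~~~~~
~~~~~~~
~~~~~~~
~~<+~~~
~~~~~~~
~~~~~~~
gen 2: ~~~~~~~
~~~~~~~
~~^~~~~
~~++~~~
~~~~~~~
~~~~~~~
gen 3: ~~~~~~~
~~~~~~~
~~+>~~~
~~++~~~
~~~~~~~
~~~~~~~
gen 4: ~~~~~~~
~~~~~~~
~~++~~~
~~+v~~~
~~~~~~~
~~~~~~~
gen 5: ~~~~~~~
~~~~~~~
~~++~~~
~~+~>~~
~~~~~~~
~~~~~~~
gen 6: ~~~~~~~
~~~~~~~
~~++~~~
~~+~+~~
~~~~v~~
~~~~~~~
gen 7: ~~~~~~~
~~~~~~~
~~++~~~
~~+~+~~
~~~<+~~
~~~~~~~
gen 8: ~~~~~~~
~~~~~~~
~~++~~~
~~+^+~~
~~~++~~
~~~~~~~
gen 9: ~~~~~~~
~~~~~~~
~~++~~~
~~++>~~
~~~++~~
~~~~~~~
gen 10: ~~~~~~~
~~~~~~~
~~++^~~
~~++~~~
~~~++~~
~~~~~~~
gen 11: ~~~~~~~
~~~~~~~
~~+++>~
~~++~~~
~~~++~~
~~~~~~~
gen 12: ~~~~~~~
~~~~~~~
~~++++~
~~++~v~
~~~++~~
~~~~~~~
gen 13: ~~~~~~~
~~~~~~~
~~++++~
~~++<+~
~~~++~~
~~~~~~~
gen 14: ~~~~~~~
~~~~~~~
~~++^+~
~~++++~
~~~++~~
~~~~~~~
gen 15: ~~~~~~~
~~~~~~~
~~+<~+~
~~++++~
~~~++~~
~~~~~~~
gen 16: ~~~~~~~
~~~~~~~
~~+~~+~
~~+v++~
~~~++~~
~~~~~~~
gen 17: ~~~~~~~
~~~~~~~
~~+~~+~
~~+~>+~
~~~++~~
~~~~~~~
gen 18: ~~~~~~~
~~~~~~~
~~+~^+~
~~+~~+~
~~~++~~
~~~~~~~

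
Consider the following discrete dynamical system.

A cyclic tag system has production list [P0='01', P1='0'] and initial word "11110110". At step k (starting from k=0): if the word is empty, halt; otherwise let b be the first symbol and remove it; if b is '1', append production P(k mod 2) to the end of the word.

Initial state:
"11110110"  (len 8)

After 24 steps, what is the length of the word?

k=0  "11110110"  (len 8)
k=1  "111011001"  (len 9)
k=2  "110110010"  (len 9)
k=3  "1011001001"  (len 10)
k=4  "0110010010"  (len 10)
k=5  "110010010"  (len 9)
k=6  "100100100"  (len 9)
k=7  "0010010001"  (len 10)
k=8  "010010001"  (len 9)
k=9  "10010001"  (len 8)
k=10  "00100010"  (len 8)
k=11  "0100010"  (len 7)
k=12  "100010"  (len 6)
k=13  "0001001"  (len 7)
k=14  "001001"  (len 6)
k=15  "01001"  (len 5)
k=16  "1001"  (len 4)
k=17  "00101"  (len 5)
k=18  "0101"  (len 4)
k=19  "101"  (len 3)
k=20  "010"  (len 3)
k=21  "10"  (len 2)
k=22  "00"  (len 2)
k=23  "0"  (len 1)
k=24  (halted — word empty)

0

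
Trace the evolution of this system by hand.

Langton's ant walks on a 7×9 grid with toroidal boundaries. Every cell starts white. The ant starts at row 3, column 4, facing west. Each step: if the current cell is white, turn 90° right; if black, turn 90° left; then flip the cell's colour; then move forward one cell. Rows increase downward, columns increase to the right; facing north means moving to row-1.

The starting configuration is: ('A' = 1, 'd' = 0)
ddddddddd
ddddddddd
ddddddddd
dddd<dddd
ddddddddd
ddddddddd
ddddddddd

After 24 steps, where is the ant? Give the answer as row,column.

5,6

0) ddddddddd
ddddddddd
ddddddddd
dddd<dddd
ddddddddd
ddddddddd
ddddddddd
1) ddddddddd
ddddddddd
dddd^dddd
ddddAdddd
ddddddddd
ddddddddd
ddddddddd
2) ddddddddd
ddddddddd
ddddA>ddd
ddddAdddd
ddddddddd
ddddddddd
ddddddddd
3) ddddddddd
ddddddddd
ddddAAddd
ddddAvddd
ddddddddd
ddddddddd
ddddddddd
4) ddddddddd
ddddddddd
ddddAAddd
dddd<Addd
ddddddddd
ddddddddd
ddddddddd
5) ddddddddd
ddddddddd
ddddAAddd
dddddAddd
ddddvdddd
ddddddddd
ddddddddd
6) ddddddddd
ddddddddd
ddddAAddd
dddddAddd
ddd<Adddd
ddddddddd
ddddddddd
7) ddddddddd
ddddddddd
ddddAAddd
ddd^dAddd
dddAAdddd
ddddddddd
ddddddddd
8) ddddddddd
ddddddddd
ddddAAddd
dddA>Addd
dddAAdddd
ddddddddd
ddddddddd
9) ddddddddd
ddddddddd
ddddAAddd
dddAAAddd
dddAvdddd
ddddddddd
ddddddddd
10) ddddddddd
ddddddddd
ddddAAddd
dddAAAddd
dddAd>ddd
ddddddddd
ddddddddd
11) ddddddddd
ddddddddd
ddddAAddd
dddAAAddd
dddAdAddd
dddddvddd
ddddddddd
12) ddddddddd
ddddddddd
ddddAAddd
dddAAAddd
dddAdAddd
dddd<Addd
ddddddddd
13) ddddddddd
ddddddddd
ddddAAddd
dddAAAddd
dddA^Addd
ddddAAddd
ddddddddd
14) ddddddddd
ddddddddd
ddddAAddd
dddAAAddd
dddAA>ddd
ddddAAddd
ddddddddd
15) ddddddddd
ddddddddd
ddddAAddd
dddAA^ddd
dddAAdddd
ddddAAddd
ddddddddd
16) ddddddddd
ddddddddd
ddddAAddd
dddA<dddd
dddAAdddd
ddddAAddd
ddddddddd
17) ddddddddd
ddddddddd
ddddAAddd
dddAddddd
dddAvdddd
ddddAAddd
ddddddddd
18) ddddddddd
ddddddddd
ddddAAddd
dddAddddd
dddAd>ddd
ddddAAddd
ddddddddd
19) ddddddddd
ddddddddd
ddddAAddd
dddAddddd
dddAdAddd
ddddAvddd
ddddddddd
20) ddddddddd
ddddddddd
ddddAAddd
dddAddddd
dddAdAddd
ddddAd>dd
ddddddddd
21) ddddddddd
ddddddddd
ddddAAddd
dddAddddd
dddAdAddd
ddddAdAdd
ddddddvdd
22) ddddddddd
ddddddddd
ddddAAddd
dddAddddd
dddAdAddd
ddddAdAdd
ddddd<Add
23) ddddddddd
ddddddddd
ddddAAddd
dddAddddd
dddAdAddd
ddddA^Add
dddddAAdd
24) ddddddddd
ddddddddd
ddddAAddd
dddAddddd
dddAdAddd
ddddAA>dd
dddddAAdd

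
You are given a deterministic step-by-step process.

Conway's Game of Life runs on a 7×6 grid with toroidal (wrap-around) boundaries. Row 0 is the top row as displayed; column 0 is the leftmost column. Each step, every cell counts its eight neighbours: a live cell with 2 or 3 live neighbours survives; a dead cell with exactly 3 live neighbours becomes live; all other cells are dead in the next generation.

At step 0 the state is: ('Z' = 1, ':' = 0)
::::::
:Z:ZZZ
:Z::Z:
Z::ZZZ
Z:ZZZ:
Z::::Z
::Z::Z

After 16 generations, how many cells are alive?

gen 0: ::::::
:Z:ZZZ
:Z::Z:
Z::ZZZ
Z:ZZZ:
Z::::Z
::Z::Z
gen 1: Z:ZZ:Z
Z:ZZZZ
:Z::::
Z:::::
::Z:::
Z:Z:::
Z::::Z
gen 2: ::Z:::
::::::
:ZZZZ:
:Z::::
::::::
Z::::Z
::ZZZ:
gen 3: ::Z:::
:Z::::
:ZZZ::
:Z:Z::
Z:::::
:::ZZZ
:ZZZZZ
gen 4: Z:::Z:
:Z:Z::
ZZ:Z::
ZZ:Z::
Z:ZZ:Z
:Z::::
ZZ:::Z
gen 5: ::Z:Z:
:Z:ZZZ
:::ZZ:
:::Z::
:::ZZZ
::::Z:
:Z:::Z
gen 6: :ZZ:::
:::::Z
:::::Z
::Z::Z
:::Z:Z
Z::Z::
:::ZZZ
gen 7: Z:ZZ:Z
Z:::::
Z:::ZZ
Z::::Z
Z:ZZ:Z
Z:ZZ::
ZZ:ZZZ
gen 8: ::ZZ::
:::Z::
:Z::Z:
:::Z::
::ZZ::
::::::
::::::
gen 9: ::ZZ::
:::ZZ:
::ZZZ:
:::ZZ:
::ZZ::
::::::
::::::
gen 10: ::ZZZ:
::::::
::Z::Z
::::::
::ZZZ:
::::::
::::::
gen 11: :::Z::
::Z:Z:
::::::
::Z:Z:
:::Z::
:::Z::
:::Z::
gen 12: ::ZZZ:
:::Z::
::::::
:::Z::
::ZZZ:
::ZZZ:
::ZZZ:
gen 13: ::::::
::ZZZ:
::::::
::ZZZ:
::::::
:Z:::Z
:Z:::Z
gen 14: ::ZZZ:
:::Z::
::::::
:::Z::
::ZZZ:
::::::
::::::
gen 15: ::ZZZ:
::ZZZ:
::::::
::ZZZ:
::ZZZ:
:::Z::
:::Z::
gen 16: ::::::
::Z:Z:
::::::
::Z:Z:
::::::
::::::
::::::

4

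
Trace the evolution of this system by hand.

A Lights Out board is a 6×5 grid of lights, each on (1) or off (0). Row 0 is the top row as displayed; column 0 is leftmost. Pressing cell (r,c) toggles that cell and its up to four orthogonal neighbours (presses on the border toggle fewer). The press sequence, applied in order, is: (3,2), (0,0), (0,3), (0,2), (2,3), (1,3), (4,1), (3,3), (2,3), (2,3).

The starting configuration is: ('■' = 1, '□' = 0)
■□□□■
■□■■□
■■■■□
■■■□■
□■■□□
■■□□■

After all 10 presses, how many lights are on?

step 0: ■□□□■
■□■■□
■■■■□
■■■□■
□■■□□
■■□□■
step 1: ■□□□■
■□■■□
■■□■□
■□□■■
□■□□□
■■□□■
step 2: □■□□■
□□■■□
■■□■□
■□□■■
□■□□□
■■□□■
step 3: □■■■□
□□■□□
■■□■□
■□□■■
□■□□□
■■□□■
step 4: □□□□□
□□□□□
■■□■□
■□□■■
□■□□□
■■□□■
step 5: □□□□□
□□□■□
■■■□■
■□□□■
□■□□□
■■□□■
step 6: □□□■□
□□■□■
■■■■■
■□□□■
□■□□□
■■□□■
step 7: □□□■□
□□■□■
■■■■■
■■□□■
■□■□□
■□□□■
step 8: □□□■□
□□■□■
■■■□■
■■■■□
■□■■□
■□□□■
step 9: □□□■□
□□■■■
■■□■□
■■■□□
■□■■□
■□□□■
step 10: □□□■□
□□■□■
■■■□■
■■■■□
■□■■□
■□□□■

16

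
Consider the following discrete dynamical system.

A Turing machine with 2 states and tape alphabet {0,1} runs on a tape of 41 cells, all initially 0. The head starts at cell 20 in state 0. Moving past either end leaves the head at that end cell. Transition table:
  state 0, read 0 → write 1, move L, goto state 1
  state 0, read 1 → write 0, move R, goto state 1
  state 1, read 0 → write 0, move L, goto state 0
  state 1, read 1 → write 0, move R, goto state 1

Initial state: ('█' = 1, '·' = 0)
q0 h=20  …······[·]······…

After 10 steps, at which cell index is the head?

10

gen 0: q0 h=20  …······[·]······…
gen 1: q1 h=19  …······[·]█·····…
gen 2: q0 h=18  …······[·]·█····…
gen 3: q1 h=17  …······[·]█·█···…
gen 4: q0 h=16  …······[·]·█·█··…
gen 5: q1 h=15  …······[·]█·█·█·…
gen 6: q0 h=14  …······[·]·█·█·█…
gen 7: q1 h=13  …······[·]█·█·█·…
gen 8: q0 h=12  …······[·]·█·█·█…
gen 9: q1 h=11  …······[·]█·█·█·…
gen 10: q0 h=10  …······[·]·█·█·█…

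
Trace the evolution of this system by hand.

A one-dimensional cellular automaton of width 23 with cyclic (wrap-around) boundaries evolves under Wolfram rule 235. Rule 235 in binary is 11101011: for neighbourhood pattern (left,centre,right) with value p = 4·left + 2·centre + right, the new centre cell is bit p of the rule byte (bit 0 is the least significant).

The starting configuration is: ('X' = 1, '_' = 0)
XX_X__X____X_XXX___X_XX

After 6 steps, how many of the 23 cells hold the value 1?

23

step 0: XX_X__X____X_XXX___X_XX
step 1: XXX__X__XXX_XXXX_XX_XXX
step 2: XXX_X__XXXXXXXXXXXXXXXX
step 3: XXXX__XXXXXXXXXXXXXXXXX
step 4: XXXX_XXXXXXXXXXXXXXXXXX
step 5: XXXXXXXXXXXXXXXXXXXXXXX
step 6: XXXXXXXXXXXXXXXXXXXXXXX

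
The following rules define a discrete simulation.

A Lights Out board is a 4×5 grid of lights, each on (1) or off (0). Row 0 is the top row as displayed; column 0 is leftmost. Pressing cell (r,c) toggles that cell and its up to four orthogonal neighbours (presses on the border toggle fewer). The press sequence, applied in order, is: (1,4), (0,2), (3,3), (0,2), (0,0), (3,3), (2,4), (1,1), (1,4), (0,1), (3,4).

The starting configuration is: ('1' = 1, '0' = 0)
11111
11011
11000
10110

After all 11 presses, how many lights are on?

gen 0: 11111
11011
11000
10110
gen 1: 11110
11000
11001
10110
gen 2: 10000
11100
11001
10110
gen 3: 10000
11100
11011
10001
gen 4: 11110
11000
11011
10001
gen 5: 00110
01000
11011
10001
gen 6: 00110
01000
11001
10110
gen 7: 00110
01001
11010
10111
gen 8: 01110
10101
10010
10111
gen 9: 01111
10110
10011
10111
gen 10: 10011
11110
10011
10111
gen 11: 10011
11110
10010
10100

11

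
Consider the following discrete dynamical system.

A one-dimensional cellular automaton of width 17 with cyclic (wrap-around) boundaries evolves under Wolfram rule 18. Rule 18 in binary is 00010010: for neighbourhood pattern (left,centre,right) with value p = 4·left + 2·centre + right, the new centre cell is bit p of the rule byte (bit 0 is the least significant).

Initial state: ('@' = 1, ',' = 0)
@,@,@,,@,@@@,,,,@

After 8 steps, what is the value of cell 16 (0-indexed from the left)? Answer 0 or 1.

1

step 0: @,@,@,,@,@@@,,,,@
step 1: ,,,,,@@,,,,,@,,@,
step 2: ,,,,@,,@,,,@,@@,@
step 3: @,,@,@@,@,@,,,,,,
step 4: ,@@,,,,,,,,@,,,,@
step 5: ,,,@,,,,,,@,@,,@,
step 6: ,,@,@,,,,@,,,@@,@
step 7: @@,,,@,,@,@,@,,,,
step 8: ,,@,@,@@,,,,,@,,@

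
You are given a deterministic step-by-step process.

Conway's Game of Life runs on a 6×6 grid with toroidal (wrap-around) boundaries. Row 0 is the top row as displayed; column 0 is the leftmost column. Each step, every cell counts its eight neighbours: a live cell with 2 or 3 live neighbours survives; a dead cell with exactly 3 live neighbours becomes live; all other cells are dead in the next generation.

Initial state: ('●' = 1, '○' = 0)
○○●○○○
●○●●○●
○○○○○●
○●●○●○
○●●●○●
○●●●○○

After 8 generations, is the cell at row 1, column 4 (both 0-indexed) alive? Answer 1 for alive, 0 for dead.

0

k=0  ○○●○○○
●○●●○●
○○○○○●
○●●○●○
○●●●○●
○●●●○○
k=1  ●○○○●○
●●●●●●
○○○○○●
○●○○●●
○○○○○○
●○○○●○
k=2  ○○●○○○
○●●●○○
○○○○○○
●○○○●●
●○○○●○
○○○○○○
k=3  ○●●●○○
○●●●○○
●●●●●●
●○○○●○
●○○○●○
○○○○○○
k=4  ○●○●○○
○○○○○●
○○○○○○
○○●○○○
○○○○○○
○●●●○○
k=5  ●●○●●○
○○○○○○
○○○○○○
○○○○○○
○●○●○○
○●○●○○
k=6  ●●○●●○
○○○○○○
○○○○○○
○○○○○○
○○○○○○
○●○●○○
k=7  ●●○●●○
○○○○○○
○○○○○○
○○○○○○
○○○○○○
●●○●●○
k=8  ●●○●●○
○○○○○○
○○○○○○
○○○○○○
○○○○○○
●●○●●○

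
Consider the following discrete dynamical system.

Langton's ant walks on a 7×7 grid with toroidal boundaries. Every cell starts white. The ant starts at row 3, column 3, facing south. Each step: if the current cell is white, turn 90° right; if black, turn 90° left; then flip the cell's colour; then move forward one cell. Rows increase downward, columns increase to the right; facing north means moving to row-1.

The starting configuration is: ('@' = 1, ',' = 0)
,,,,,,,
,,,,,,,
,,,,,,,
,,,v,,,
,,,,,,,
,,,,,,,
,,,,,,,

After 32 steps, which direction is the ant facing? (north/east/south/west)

north

step 0: ,,,,,,,
,,,,,,,
,,,,,,,
,,,v,,,
,,,,,,,
,,,,,,,
,,,,,,,
step 1: ,,,,,,,
,,,,,,,
,,,,,,,
,,<@,,,
,,,,,,,
,,,,,,,
,,,,,,,
step 2: ,,,,,,,
,,,,,,,
,,^,,,,
,,@@,,,
,,,,,,,
,,,,,,,
,,,,,,,
step 3: ,,,,,,,
,,,,,,,
,,@>,,,
,,@@,,,
,,,,,,,
,,,,,,,
,,,,,,,
step 4: ,,,,,,,
,,,,,,,
,,@@,,,
,,@v,,,
,,,,,,,
,,,,,,,
,,,,,,,
step 5: ,,,,,,,
,,,,,,,
,,@@,,,
,,@,>,,
,,,,,,,
,,,,,,,
,,,,,,,
step 6: ,,,,,,,
,,,,,,,
,,@@,,,
,,@,@,,
,,,,v,,
,,,,,,,
,,,,,,,
step 7: ,,,,,,,
,,,,,,,
,,@@,,,
,,@,@,,
,,,<@,,
,,,,,,,
,,,,,,,
step 8: ,,,,,,,
,,,,,,,
,,@@,,,
,,@^@,,
,,,@@,,
,,,,,,,
,,,,,,,
step 9: ,,,,,,,
,,,,,,,
,,@@,,,
,,@@>,,
,,,@@,,
,,,,,,,
,,,,,,,
step 10: ,,,,,,,
,,,,,,,
,,@@^,,
,,@@,,,
,,,@@,,
,,,,,,,
,,,,,,,
step 11: ,,,,,,,
,,,,,,,
,,@@@>,
,,@@,,,
,,,@@,,
,,,,,,,
,,,,,,,
step 12: ,,,,,,,
,,,,,,,
,,@@@@,
,,@@,v,
,,,@@,,
,,,,,,,
,,,,,,,
step 13: ,,,,,,,
,,,,,,,
,,@@@@,
,,@@<@,
,,,@@,,
,,,,,,,
,,,,,,,
step 14: ,,,,,,,
,,,,,,,
,,@@^@,
,,@@@@,
,,,@@,,
,,,,,,,
,,,,,,,
step 15: ,,,,,,,
,,,,,,,
,,@<,@,
,,@@@@,
,,,@@,,
,,,,,,,
,,,,,,,
step 16: ,,,,,,,
,,,,,,,
,,@,,@,
,,@v@@,
,,,@@,,
,,,,,,,
,,,,,,,
step 17: ,,,,,,,
,,,,,,,
,,@,,@,
,,@,>@,
,,,@@,,
,,,,,,,
,,,,,,,
step 18: ,,,,,,,
,,,,,,,
,,@,^@,
,,@,,@,
,,,@@,,
,,,,,,,
,,,,,,,
step 19: ,,,,,,,
,,,,,,,
,,@,@>,
,,@,,@,
,,,@@,,
,,,,,,,
,,,,,,,
step 20: ,,,,,,,
,,,,,^,
,,@,@,,
,,@,,@,
,,,@@,,
,,,,,,,
,,,,,,,
step 21: ,,,,,,,
,,,,,@>
,,@,@,,
,,@,,@,
,,,@@,,
,,,,,,,
,,,,,,,
step 22: ,,,,,,,
,,,,,@@
,,@,@,v
,,@,,@,
,,,@@,,
,,,,,,,
,,,,,,,
step 23: ,,,,,,,
,,,,,@@
,,@,@<@
,,@,,@,
,,,@@,,
,,,,,,,
,,,,,,,
step 24: ,,,,,,,
,,,,,^@
,,@,@@@
,,@,,@,
,,,@@,,
,,,,,,,
,,,,,,,
step 25: ,,,,,,,
,,,,<,@
,,@,@@@
,,@,,@,
,,,@@,,
,,,,,,,
,,,,,,,
step 26: ,,,,^,,
,,,,@,@
,,@,@@@
,,@,,@,
,,,@@,,
,,,,,,,
,,,,,,,
step 27: ,,,,@>,
,,,,@,@
,,@,@@@
,,@,,@,
,,,@@,,
,,,,,,,
,,,,,,,
step 28: ,,,,@@,
,,,,@v@
,,@,@@@
,,@,,@,
,,,@@,,
,,,,,,,
,,,,,,,
step 29: ,,,,@@,
,,,,<@@
,,@,@@@
,,@,,@,
,,,@@,,
,,,,,,,
,,,,,,,
step 30: ,,,,@@,
,,,,,@@
,,@,v@@
,,@,,@,
,,,@@,,
,,,,,,,
,,,,,,,
step 31: ,,,,@@,
,,,,,@@
,,@,,>@
,,@,,@,
,,,@@,,
,,,,,,,
,,,,,,,
step 32: ,,,,@@,
,,,,,^@
,,@,,,@
,,@,,@,
,,,@@,,
,,,,,,,
,,,,,,,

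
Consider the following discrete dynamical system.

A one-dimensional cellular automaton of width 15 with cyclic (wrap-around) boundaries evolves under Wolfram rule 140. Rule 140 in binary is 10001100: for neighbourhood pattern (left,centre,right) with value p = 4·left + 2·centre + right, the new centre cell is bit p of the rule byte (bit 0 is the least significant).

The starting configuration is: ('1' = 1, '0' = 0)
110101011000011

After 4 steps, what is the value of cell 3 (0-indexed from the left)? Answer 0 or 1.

1

0) 110101011000011
1) 100101010000011
2) 000101010000011
3) 000101010000010
4) 000101010000010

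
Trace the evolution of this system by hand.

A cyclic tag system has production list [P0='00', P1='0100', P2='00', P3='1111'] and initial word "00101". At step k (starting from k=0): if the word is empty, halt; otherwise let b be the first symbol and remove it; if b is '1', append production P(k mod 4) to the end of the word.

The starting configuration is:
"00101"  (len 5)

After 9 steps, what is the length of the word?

0

0) "00101"  (len 5)
1) "0101"  (len 4)
2) "101"  (len 3)
3) "0100"  (len 4)
4) "100"  (len 3)
5) "0000"  (len 4)
6) "000"  (len 3)
7) "00"  (len 2)
8) "0"  (len 1)
9) (halted — word empty)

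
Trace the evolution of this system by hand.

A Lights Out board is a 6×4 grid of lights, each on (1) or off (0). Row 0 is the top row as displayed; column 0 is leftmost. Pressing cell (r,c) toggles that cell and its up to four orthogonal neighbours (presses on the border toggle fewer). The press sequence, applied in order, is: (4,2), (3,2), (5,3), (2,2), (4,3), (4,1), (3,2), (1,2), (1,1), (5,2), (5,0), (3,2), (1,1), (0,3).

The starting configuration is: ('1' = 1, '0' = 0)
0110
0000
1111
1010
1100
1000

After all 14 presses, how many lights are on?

13

k=0  0110
0000
1111
1010
1100
1000
k=1  0110
0000
1111
1000
1011
1010
k=2  0110
0000
1101
1111
1001
1010
k=3  0110
0000
1101
1111
1000
1001
k=4  0110
0010
1010
1101
1000
1001
k=5  0110
0010
1010
1100
1011
1000
k=6  0110
0010
1010
1000
0101
1100
k=7  0110
0010
1000
1111
0111
1100
k=8  0100
0101
1010
1111
0111
1100
k=9  0000
1011
1110
1111
0111
1100
k=10  0000
1011
1110
1111
0101
1011
k=11  0000
1011
1110
1111
1101
0111
k=12  0000
1011
1100
1000
1111
0111
k=13  0100
0101
1000
1000
1111
0111
k=14  0111
0100
1000
1000
1111
0111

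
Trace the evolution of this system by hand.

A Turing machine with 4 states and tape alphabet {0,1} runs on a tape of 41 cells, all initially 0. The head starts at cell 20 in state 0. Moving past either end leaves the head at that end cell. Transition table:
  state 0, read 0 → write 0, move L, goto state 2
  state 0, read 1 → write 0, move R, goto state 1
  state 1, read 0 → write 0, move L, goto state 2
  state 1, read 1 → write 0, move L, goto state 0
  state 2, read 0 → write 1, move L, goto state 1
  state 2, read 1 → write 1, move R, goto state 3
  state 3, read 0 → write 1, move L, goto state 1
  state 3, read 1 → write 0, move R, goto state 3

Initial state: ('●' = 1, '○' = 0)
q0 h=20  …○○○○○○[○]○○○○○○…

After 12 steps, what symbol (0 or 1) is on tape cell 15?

1

step 0: q0 h=20  …○○○○○○[○]○○○○○○…
step 1: q2 h=19  …○○○○○○[○]○○○○○○…
step 2: q1 h=18  …○○○○○○[○]●○○○○○…
step 3: q2 h=17  …○○○○○○[○]○●○○○○…
step 4: q1 h=16  …○○○○○○[○]●○●○○○…
step 5: q2 h=15  …○○○○○○[○]○●○●○○…
step 6: q1 h=14  …○○○○○○[○]●○●○●○…
step 7: q2 h=13  …○○○○○○[○]○●○●○●…
step 8: q1 h=12  …○○○○○○[○]●○●○●○…
step 9: q2 h=11  …○○○○○○[○]○●○●○●…
step 10: q1 h=10  …○○○○○○[○]●○●○●○…
step 11: q2 h= 9  …○○○○○○[○]○●○●○●…
step 12: q1 h= 8  …○○○○○○[○]●○●○●○…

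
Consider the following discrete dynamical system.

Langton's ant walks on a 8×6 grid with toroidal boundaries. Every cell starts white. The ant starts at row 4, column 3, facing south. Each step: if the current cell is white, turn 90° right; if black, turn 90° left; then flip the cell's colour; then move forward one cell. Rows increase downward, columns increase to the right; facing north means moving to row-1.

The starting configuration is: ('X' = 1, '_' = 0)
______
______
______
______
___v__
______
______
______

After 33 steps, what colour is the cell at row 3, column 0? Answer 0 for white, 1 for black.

1

gen 0: ______
______
______
______
___v__
______
______
______
gen 1: ______
______
______
______
__<X__
______
______
______
gen 2: ______
______
______
__^___
__XX__
______
______
______
gen 3: ______
______
______
__X>__
__XX__
______
______
______
gen 4: ______
______
______
__XX__
__Xv__
______
______
______
gen 5: ______
______
______
__XX__
__X_>_
______
______
______
gen 6: ______
______
______
__XX__
__X_X_
____v_
______
______
gen 7: ______
______
______
__XX__
__X_X_
___<X_
______
______
gen 8: ______
______
______
__XX__
__X^X_
___XX_
______
______
gen 9: ______
______
______
__XX__
__XX>_
___XX_
______
______
gen 10: ______
______
______
__XX^_
__XX__
___XX_
______
______
gen 11: ______
______
______
__XXX>
__XX__
___XX_
______
______
gen 12: ______
______
______
__XXXX
__XX_v
___XX_
______
______
gen 13: ______
______
______
__XXXX
__XX<X
___XX_
______
______
gen 14: ______
______
______
__XX^X
__XXXX
___XX_
______
______
gen 15: ______
______
______
__X<_X
__XXXX
___XX_
______
______
gen 16: ______
______
______
__X__X
__XvXX
___XX_
______
______
gen 17: ______
______
______
__X__X
__X_>X
___XX_
______
______
gen 18: ______
______
______
__X_^X
__X__X
___XX_
______
______
gen 19: ______
______
______
__X_X>
__X__X
___XX_
______
______
gen 20: ______
______
_____^
__X_X_
__X__X
___XX_
______
______
gen 21: ______
______
>____X
__X_X_
__X__X
___XX_
______
______
gen 22: ______
______
X____X
v_X_X_
__X__X
___XX_
______
______
gen 23: ______
______
X____X
X_X_X<
__X__X
___XX_
______
______
gen 24: ______
______
X____^
X_X_XX
__X__X
___XX_
______
______
gen 25: ______
______
X___<_
X_X_XX
__X__X
___XX_
______
______
gen 26: ______
____^_
X___X_
X_X_XX
__X__X
___XX_
______
______
gen 27: ______
____X>
X___X_
X_X_XX
__X__X
___XX_
______
______
gen 28: ______
____XX
X___Xv
X_X_XX
__X__X
___XX_
______
______
gen 29: ______
____XX
X___<X
X_X_XX
__X__X
___XX_
______
______
gen 30: ______
____XX
X____X
X_X_vX
__X__X
___XX_
______
______
gen 31: ______
____XX
X____X
X_X__>
__X__X
___XX_
______
______
gen 32: ______
____XX
X____^
X_X___
__X__X
___XX_
______
______
gen 33: ______
____XX
X___<_
X_X___
__X__X
___XX_
______
______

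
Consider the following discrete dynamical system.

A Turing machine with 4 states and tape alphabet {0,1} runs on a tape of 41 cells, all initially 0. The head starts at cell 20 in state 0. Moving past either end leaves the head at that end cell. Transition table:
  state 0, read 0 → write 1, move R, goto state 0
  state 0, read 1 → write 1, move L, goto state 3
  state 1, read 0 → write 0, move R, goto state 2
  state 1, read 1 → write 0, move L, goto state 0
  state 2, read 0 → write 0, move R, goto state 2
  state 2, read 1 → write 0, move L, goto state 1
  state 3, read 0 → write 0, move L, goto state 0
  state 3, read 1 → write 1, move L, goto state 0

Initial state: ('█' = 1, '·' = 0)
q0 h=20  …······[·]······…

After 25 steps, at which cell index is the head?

36

step 0: q0 h=20  …······[·]······…
step 1: q0 h=21  …·····█[·]······…
step 2: q0 h=22  …····██[·]······…
step 3: q0 h=23  …···███[·]······…
step 4: q0 h=24  …··████[·]······…
step 5: q0 h=25  …·█████[·]······…
step 6: q0 h=26  …██████[·]······…
step 7: q0 h=27  …██████[·]······…
step 8: q0 h=28  …██████[·]······…
step 9: q0 h=29  …██████[·]······…
step 10: q0 h=30  …██████[·]······…
step 11: q0 h=31  …██████[·]······…
step 12: q0 h=32  …██████[·]······…
step 13: q0 h=33  …██████[·]······…
step 14: q0 h=34  …██████[·]······|
step 15: q0 h=35  …██████[·]·····|
step 16: q0 h=36  …██████[·]····|
step 17: q0 h=37  …██████[·]···|
step 18: q0 h=38  …██████[·]··|
step 19: q0 h=39  …██████[·]·|
step 20: q0 h=40  …██████[·]|
step 21: q0 h=40  …██████[█]|
step 22: q3 h=39  …██████[█]█|
step 23: q0 h=38  …██████[█]██|
step 24: q3 h=37  …██████[█]███|
step 25: q0 h=36  …██████[█]████|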